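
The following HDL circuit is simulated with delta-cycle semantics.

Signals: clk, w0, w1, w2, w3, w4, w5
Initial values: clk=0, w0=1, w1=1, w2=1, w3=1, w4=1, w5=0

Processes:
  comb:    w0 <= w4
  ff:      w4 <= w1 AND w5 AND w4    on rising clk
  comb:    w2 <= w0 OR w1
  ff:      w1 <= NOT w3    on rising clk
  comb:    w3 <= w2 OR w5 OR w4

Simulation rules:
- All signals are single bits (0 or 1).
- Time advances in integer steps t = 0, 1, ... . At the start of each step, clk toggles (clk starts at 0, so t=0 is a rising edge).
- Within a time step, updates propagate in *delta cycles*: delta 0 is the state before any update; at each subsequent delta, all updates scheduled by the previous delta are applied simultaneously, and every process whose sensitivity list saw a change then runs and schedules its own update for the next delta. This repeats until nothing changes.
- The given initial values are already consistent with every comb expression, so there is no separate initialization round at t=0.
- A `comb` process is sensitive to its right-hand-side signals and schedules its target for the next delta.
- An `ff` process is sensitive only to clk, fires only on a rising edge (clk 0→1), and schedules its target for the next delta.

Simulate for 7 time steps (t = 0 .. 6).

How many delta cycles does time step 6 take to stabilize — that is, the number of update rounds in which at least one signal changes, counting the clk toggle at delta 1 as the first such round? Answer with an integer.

4

t0.Δ0 w3=1 clk=0 w4=1 w0=1 w1=1 w2=1 w5=0
t0.Δ1 w3=1 clk=1 w4=1 w0=1 w1=1 w2=1 w5=0
t0.Δ2 w3=1 clk=1 w4=0 w0=1 w1=0 w2=1 w5=0
t0.Δ3 w3=1 clk=1 w4=0 w0=0 w1=0 w2=1 w5=0
t0.Δ4 w3=1 clk=1 w4=0 w0=0 w1=0 w2=0 w5=0
t0.Δ5 w3=0 clk=1 w4=0 w0=0 w1=0 w2=0 w5=0
t1.Δ0 w3=0 clk=1 w4=0 w0=0 w1=0 w2=0 w5=0
t1.Δ1 w3=0 clk=0 w4=0 w0=0 w1=0 w2=0 w5=0
t2.Δ0 w3=0 clk=0 w4=0 w0=0 w1=0 w2=0 w5=0
t2.Δ1 w3=0 clk=1 w4=0 w0=0 w1=0 w2=0 w5=0
t2.Δ2 w3=0 clk=1 w4=0 w0=0 w1=1 w2=0 w5=0
t2.Δ3 w3=0 clk=1 w4=0 w0=0 w1=1 w2=1 w5=0
t2.Δ4 w3=1 clk=1 w4=0 w0=0 w1=1 w2=1 w5=0
t3.Δ0 w3=1 clk=1 w4=0 w0=0 w1=1 w2=1 w5=0
t3.Δ1 w3=1 clk=0 w4=0 w0=0 w1=1 w2=1 w5=0
t4.Δ0 w3=1 clk=0 w4=0 w0=0 w1=1 w2=1 w5=0
t4.Δ1 w3=1 clk=1 w4=0 w0=0 w1=1 w2=1 w5=0
t4.Δ2 w3=1 clk=1 w4=0 w0=0 w1=0 w2=1 w5=0
t4.Δ3 w3=1 clk=1 w4=0 w0=0 w1=0 w2=0 w5=0
t4.Δ4 w3=0 clk=1 w4=0 w0=0 w1=0 w2=0 w5=0
t5.Δ0 w3=0 clk=1 w4=0 w0=0 w1=0 w2=0 w5=0
t5.Δ1 w3=0 clk=0 w4=0 w0=0 w1=0 w2=0 w5=0
t6.Δ0 w3=0 clk=0 w4=0 w0=0 w1=0 w2=0 w5=0
t6.Δ1 w3=0 clk=1 w4=0 w0=0 w1=0 w2=0 w5=0
t6.Δ2 w3=0 clk=1 w4=0 w0=0 w1=1 w2=0 w5=0
t6.Δ3 w3=0 clk=1 w4=0 w0=0 w1=1 w2=1 w5=0
t6.Δ4 w3=1 clk=1 w4=0 w0=0 w1=1 w2=1 w5=0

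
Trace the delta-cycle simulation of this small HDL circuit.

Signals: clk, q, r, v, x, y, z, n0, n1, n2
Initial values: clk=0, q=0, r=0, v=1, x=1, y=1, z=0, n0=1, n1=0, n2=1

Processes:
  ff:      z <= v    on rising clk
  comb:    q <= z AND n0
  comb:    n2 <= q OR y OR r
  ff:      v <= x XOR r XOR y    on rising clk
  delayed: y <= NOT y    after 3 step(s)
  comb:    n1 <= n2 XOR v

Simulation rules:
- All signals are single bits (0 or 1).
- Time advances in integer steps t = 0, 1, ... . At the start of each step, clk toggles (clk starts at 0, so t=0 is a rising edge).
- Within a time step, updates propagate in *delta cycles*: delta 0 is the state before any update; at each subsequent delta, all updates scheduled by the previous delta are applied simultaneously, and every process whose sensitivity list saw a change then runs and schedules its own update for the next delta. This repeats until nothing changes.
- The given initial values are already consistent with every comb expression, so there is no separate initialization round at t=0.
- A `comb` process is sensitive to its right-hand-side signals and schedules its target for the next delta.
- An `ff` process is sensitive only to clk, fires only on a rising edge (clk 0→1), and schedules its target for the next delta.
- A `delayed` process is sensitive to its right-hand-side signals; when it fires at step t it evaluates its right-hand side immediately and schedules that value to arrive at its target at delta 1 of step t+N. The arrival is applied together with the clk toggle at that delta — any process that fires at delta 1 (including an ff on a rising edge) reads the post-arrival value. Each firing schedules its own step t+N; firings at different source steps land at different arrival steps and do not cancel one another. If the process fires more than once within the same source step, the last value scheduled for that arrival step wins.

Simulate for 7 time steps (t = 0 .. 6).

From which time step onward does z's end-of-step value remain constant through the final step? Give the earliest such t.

t0.Δ0 n2=1 n1=0 x=1 q=0 y=1 r=0 clk=0 z=0 v=1 n0=1
t0.Δ1 n2=1 n1=0 x=1 q=0 y=1 r=0 clk=1 z=0 v=1 n0=1
t0.Δ2 n2=1 n1=0 x=1 q=0 y=1 r=0 clk=1 z=1 v=0 n0=1
t0.Δ3 n2=1 n1=1 x=1 q=1 y=1 r=0 clk=1 z=1 v=0 n0=1
t1.Δ0 n2=1 n1=1 x=1 q=1 y=1 r=0 clk=1 z=1 v=0 n0=1
t1.Δ1 n2=1 n1=1 x=1 q=1 y=1 r=0 clk=0 z=1 v=0 n0=1
t2.Δ0 n2=1 n1=1 x=1 q=1 y=1 r=0 clk=0 z=1 v=0 n0=1
t2.Δ1 n2=1 n1=1 x=1 q=1 y=1 r=0 clk=1 z=1 v=0 n0=1
t2.Δ2 n2=1 n1=1 x=1 q=1 y=1 r=0 clk=1 z=0 v=0 n0=1
t2.Δ3 n2=1 n1=1 x=1 q=0 y=1 r=0 clk=1 z=0 v=0 n0=1
t3.Δ0 n2=1 n1=1 x=1 q=0 y=1 r=0 clk=1 z=0 v=0 n0=1
t3.Δ1 n2=1 n1=1 x=1 q=0 y=1 r=0 clk=0 z=0 v=0 n0=1
t4.Δ0 n2=1 n1=1 x=1 q=0 y=1 r=0 clk=0 z=0 v=0 n0=1
t4.Δ1 n2=1 n1=1 x=1 q=0 y=1 r=0 clk=1 z=0 v=0 n0=1
t5.Δ0 n2=1 n1=1 x=1 q=0 y=1 r=0 clk=1 z=0 v=0 n0=1
t5.Δ1 n2=1 n1=1 x=1 q=0 y=1 r=0 clk=0 z=0 v=0 n0=1
t6.Δ0 n2=1 n1=1 x=1 q=0 y=1 r=0 clk=0 z=0 v=0 n0=1
t6.Δ1 n2=1 n1=1 x=1 q=0 y=1 r=0 clk=1 z=0 v=0 n0=1

2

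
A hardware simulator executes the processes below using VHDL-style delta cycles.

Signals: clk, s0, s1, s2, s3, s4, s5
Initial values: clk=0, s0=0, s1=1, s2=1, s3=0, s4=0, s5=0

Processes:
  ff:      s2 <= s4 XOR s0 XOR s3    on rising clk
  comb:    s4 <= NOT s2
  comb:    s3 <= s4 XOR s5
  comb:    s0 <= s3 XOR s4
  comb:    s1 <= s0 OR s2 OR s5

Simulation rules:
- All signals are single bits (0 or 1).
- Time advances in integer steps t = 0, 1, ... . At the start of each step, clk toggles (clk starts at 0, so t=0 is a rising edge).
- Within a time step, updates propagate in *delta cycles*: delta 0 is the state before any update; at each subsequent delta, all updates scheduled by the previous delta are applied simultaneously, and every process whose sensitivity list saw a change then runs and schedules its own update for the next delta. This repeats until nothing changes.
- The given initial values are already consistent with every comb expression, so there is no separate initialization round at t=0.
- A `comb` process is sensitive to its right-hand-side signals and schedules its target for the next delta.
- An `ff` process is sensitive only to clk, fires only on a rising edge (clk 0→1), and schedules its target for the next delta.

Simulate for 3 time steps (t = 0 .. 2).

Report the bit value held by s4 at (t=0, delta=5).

1

t0.Δ0 s0=0 clk=0 s4=0 s2=1 s3=0 s5=0 s1=1
t0.Δ1 s0=0 clk=1 s4=0 s2=1 s3=0 s5=0 s1=1
t0.Δ2 s0=0 clk=1 s4=0 s2=0 s3=0 s5=0 s1=1
t0.Δ3 s0=0 clk=1 s4=1 s2=0 s3=0 s5=0 s1=0
t0.Δ4 s0=1 clk=1 s4=1 s2=0 s3=1 s5=0 s1=0
t0.Δ5 s0=0 clk=1 s4=1 s2=0 s3=1 s5=0 s1=1
t0.Δ6 s0=0 clk=1 s4=1 s2=0 s3=1 s5=0 s1=0
t1.Δ0 s0=0 clk=1 s4=1 s2=0 s3=1 s5=0 s1=0
t1.Δ1 s0=0 clk=0 s4=1 s2=0 s3=1 s5=0 s1=0
t2.Δ0 s0=0 clk=0 s4=1 s2=0 s3=1 s5=0 s1=0
t2.Δ1 s0=0 clk=1 s4=1 s2=0 s3=1 s5=0 s1=0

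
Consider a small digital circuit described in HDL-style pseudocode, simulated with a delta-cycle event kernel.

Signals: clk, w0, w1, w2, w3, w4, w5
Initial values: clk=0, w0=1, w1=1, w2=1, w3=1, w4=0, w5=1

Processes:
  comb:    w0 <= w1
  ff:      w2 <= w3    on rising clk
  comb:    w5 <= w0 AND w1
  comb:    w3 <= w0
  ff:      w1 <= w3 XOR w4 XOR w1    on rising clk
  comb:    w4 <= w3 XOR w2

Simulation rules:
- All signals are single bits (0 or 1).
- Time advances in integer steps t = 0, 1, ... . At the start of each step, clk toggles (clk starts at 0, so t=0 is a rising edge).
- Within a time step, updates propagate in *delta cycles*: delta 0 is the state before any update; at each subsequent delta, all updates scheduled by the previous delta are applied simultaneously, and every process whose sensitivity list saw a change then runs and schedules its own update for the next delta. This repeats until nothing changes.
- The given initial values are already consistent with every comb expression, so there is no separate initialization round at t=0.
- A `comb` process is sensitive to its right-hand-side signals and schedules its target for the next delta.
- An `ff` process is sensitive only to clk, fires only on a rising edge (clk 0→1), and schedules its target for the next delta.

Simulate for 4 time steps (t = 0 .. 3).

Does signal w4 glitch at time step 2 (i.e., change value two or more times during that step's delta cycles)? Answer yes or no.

t0.Δ0 w5=1 w1=1 w4=0 clk=0 w2=1 w0=1 w3=1
t0.Δ1 w5=1 w1=1 w4=0 clk=1 w2=1 w0=1 w3=1
t0.Δ2 w5=1 w1=0 w4=0 clk=1 w2=1 w0=1 w3=1
t0.Δ3 w5=0 w1=0 w4=0 clk=1 w2=1 w0=0 w3=1
t0.Δ4 w5=0 w1=0 w4=0 clk=1 w2=1 w0=0 w3=0
t0.Δ5 w5=0 w1=0 w4=1 clk=1 w2=1 w0=0 w3=0
t1.Δ0 w5=0 w1=0 w4=1 clk=1 w2=1 w0=0 w3=0
t1.Δ1 w5=0 w1=0 w4=1 clk=0 w2=1 w0=0 w3=0
t2.Δ0 w5=0 w1=0 w4=1 clk=0 w2=1 w0=0 w3=0
t2.Δ1 w5=0 w1=0 w4=1 clk=1 w2=1 w0=0 w3=0
t2.Δ2 w5=0 w1=1 w4=1 clk=1 w2=0 w0=0 w3=0
t2.Δ3 w5=0 w1=1 w4=0 clk=1 w2=0 w0=1 w3=0
t2.Δ4 w5=1 w1=1 w4=0 clk=1 w2=0 w0=1 w3=1
t2.Δ5 w5=1 w1=1 w4=1 clk=1 w2=0 w0=1 w3=1
t3.Δ0 w5=1 w1=1 w4=1 clk=1 w2=0 w0=1 w3=1
t3.Δ1 w5=1 w1=1 w4=1 clk=0 w2=0 w0=1 w3=1

yes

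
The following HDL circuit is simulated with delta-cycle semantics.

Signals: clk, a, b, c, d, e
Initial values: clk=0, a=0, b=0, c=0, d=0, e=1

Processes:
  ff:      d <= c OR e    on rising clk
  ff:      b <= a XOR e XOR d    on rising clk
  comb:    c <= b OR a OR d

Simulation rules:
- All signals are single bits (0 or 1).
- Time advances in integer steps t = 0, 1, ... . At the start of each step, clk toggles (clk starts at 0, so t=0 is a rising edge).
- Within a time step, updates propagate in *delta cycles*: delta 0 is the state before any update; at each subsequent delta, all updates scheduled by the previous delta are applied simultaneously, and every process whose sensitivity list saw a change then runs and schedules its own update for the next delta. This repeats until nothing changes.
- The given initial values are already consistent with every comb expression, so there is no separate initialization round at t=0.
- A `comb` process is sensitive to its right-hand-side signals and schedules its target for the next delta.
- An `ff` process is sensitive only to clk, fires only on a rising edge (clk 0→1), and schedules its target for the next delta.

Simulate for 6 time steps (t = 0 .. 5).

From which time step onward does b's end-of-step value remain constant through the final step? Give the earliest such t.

2

[bits: c,d,a,clk,b,e]
t=0: Δ0=000001 Δ1=000101 Δ2=010111 Δ3=110111 | 3Δ
t=1: Δ0=110111 Δ1=110011 | 1Δ
t=2: Δ0=110011 Δ1=110111 Δ2=110101 | 2Δ
t=3: Δ0=110101 Δ1=110001 | 1Δ
t=4: Δ0=110001 Δ1=110101 | 1Δ
t=5: Δ0=110101 Δ1=110001 | 1Δ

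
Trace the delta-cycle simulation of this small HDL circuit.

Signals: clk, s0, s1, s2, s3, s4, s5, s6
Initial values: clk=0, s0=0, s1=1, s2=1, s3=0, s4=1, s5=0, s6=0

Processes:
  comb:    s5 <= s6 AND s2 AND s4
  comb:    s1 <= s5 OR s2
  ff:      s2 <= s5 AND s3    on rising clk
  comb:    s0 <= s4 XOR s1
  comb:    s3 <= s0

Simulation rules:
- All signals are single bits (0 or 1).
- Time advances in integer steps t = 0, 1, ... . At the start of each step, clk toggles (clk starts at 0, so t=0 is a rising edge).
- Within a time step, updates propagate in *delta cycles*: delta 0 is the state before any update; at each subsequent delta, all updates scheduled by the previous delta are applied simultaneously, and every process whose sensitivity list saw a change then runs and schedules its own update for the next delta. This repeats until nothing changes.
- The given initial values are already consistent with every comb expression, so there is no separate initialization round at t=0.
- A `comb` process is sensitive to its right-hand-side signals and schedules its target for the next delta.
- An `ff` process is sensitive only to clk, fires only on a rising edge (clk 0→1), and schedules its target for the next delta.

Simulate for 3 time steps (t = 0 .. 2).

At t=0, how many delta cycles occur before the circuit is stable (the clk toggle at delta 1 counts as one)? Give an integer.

5

[bits: s1,s5,clk,s4,s2,s0,s3,s6]
t=0: Δ0=10011000 Δ1=10111000 Δ2=10110000 Δ3=00110000 Δ4=00110100 Δ5=00110110 | 5Δ
t=1: Δ0=00110110 Δ1=00010110 | 1Δ
t=2: Δ0=00010110 Δ1=00110110 | 1Δ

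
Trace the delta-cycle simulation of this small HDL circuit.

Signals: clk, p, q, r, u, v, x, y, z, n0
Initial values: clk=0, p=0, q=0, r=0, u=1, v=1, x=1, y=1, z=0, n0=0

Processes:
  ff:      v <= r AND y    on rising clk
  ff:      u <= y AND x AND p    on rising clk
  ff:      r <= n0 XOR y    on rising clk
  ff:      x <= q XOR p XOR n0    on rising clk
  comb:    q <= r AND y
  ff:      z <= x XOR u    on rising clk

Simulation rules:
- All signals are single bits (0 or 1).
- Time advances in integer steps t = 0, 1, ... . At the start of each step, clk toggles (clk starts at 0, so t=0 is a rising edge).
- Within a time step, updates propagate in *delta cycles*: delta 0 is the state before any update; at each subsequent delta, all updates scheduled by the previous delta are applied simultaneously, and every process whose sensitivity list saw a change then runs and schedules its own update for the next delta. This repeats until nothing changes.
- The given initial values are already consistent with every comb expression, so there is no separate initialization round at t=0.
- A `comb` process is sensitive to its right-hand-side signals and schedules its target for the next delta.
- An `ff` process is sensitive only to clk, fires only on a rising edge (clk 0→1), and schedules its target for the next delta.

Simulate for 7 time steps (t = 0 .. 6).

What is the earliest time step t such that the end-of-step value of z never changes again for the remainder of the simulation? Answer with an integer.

4

[bits: u,q,v,p,r,z,x,clk,n0,y]
t=0: Δ0=1010001001 Δ1=1010001101 Δ2=0000100101 Δ3=0100100101 | 3Δ
t=1: Δ0=0100100101 Δ1=0100100001 | 1Δ
t=2: Δ0=0100100001 Δ1=0100100101 Δ2=0110101101 | 2Δ
t=3: Δ0=0110101101 Δ1=0110101001 | 1Δ
t=4: Δ0=0110101001 Δ1=0110101101 Δ2=0110111101 | 2Δ
t=5: Δ0=0110111101 Δ1=0110111001 | 1Δ
t=6: Δ0=0110111001 Δ1=0110111101 | 1Δ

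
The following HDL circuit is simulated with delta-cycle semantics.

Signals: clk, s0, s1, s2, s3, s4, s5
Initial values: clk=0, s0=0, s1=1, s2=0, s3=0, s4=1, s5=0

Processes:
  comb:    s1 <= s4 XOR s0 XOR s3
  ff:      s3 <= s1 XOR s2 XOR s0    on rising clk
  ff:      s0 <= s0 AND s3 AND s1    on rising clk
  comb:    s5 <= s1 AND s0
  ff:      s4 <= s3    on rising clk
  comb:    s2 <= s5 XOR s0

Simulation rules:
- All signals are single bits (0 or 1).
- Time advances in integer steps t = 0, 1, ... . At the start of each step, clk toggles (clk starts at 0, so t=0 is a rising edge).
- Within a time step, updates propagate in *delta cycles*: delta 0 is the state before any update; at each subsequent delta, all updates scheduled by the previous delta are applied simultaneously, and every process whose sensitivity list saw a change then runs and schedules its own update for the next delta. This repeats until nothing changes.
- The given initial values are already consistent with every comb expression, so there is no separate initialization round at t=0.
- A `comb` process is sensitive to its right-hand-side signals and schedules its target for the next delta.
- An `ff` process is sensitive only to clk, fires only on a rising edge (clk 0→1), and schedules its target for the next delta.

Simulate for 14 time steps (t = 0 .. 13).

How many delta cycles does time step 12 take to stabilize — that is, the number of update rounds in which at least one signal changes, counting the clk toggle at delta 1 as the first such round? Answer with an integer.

t0.Δ0 s1=1 s2=0 s3=0 s4=1 s5=0 s0=0 clk=0
t0.Δ1 s1=1 s2=0 s3=0 s4=1 s5=0 s0=0 clk=1
t0.Δ2 s1=1 s2=0 s3=1 s4=0 s5=0 s0=0 clk=1
t1.Δ0 s1=1 s2=0 s3=1 s4=0 s5=0 s0=0 clk=1
t1.Δ1 s1=1 s2=0 s3=1 s4=0 s5=0 s0=0 clk=0
t2.Δ0 s1=1 s2=0 s3=1 s4=0 s5=0 s0=0 clk=0
t2.Δ1 s1=1 s2=0 s3=1 s4=0 s5=0 s0=0 clk=1
t2.Δ2 s1=1 s2=0 s3=1 s4=1 s5=0 s0=0 clk=1
t2.Δ3 s1=0 s2=0 s3=1 s4=1 s5=0 s0=0 clk=1
t3.Δ0 s1=0 s2=0 s3=1 s4=1 s5=0 s0=0 clk=1
t3.Δ1 s1=0 s2=0 s3=1 s4=1 s5=0 s0=0 clk=0
t4.Δ0 s1=0 s2=0 s3=1 s4=1 s5=0 s0=0 clk=0
t4.Δ1 s1=0 s2=0 s3=1 s4=1 s5=0 s0=0 clk=1
t4.Δ2 s1=0 s2=0 s3=0 s4=1 s5=0 s0=0 clk=1
t4.Δ3 s1=1 s2=0 s3=0 s4=1 s5=0 s0=0 clk=1
t5.Δ0 s1=1 s2=0 s3=0 s4=1 s5=0 s0=0 clk=1
t5.Δ1 s1=1 s2=0 s3=0 s4=1 s5=0 s0=0 clk=0
t6.Δ0 s1=1 s2=0 s3=0 s4=1 s5=0 s0=0 clk=0
t6.Δ1 s1=1 s2=0 s3=0 s4=1 s5=0 s0=0 clk=1
t6.Δ2 s1=1 s2=0 s3=1 s4=0 s5=0 s0=0 clk=1
t7.Δ0 s1=1 s2=0 s3=1 s4=0 s5=0 s0=0 clk=1
t7.Δ1 s1=1 s2=0 s3=1 s4=0 s5=0 s0=0 clk=0
t8.Δ0 s1=1 s2=0 s3=1 s4=0 s5=0 s0=0 clk=0
t8.Δ1 s1=1 s2=0 s3=1 s4=0 s5=0 s0=0 clk=1
t8.Δ2 s1=1 s2=0 s3=1 s4=1 s5=0 s0=0 clk=1
t8.Δ3 s1=0 s2=0 s3=1 s4=1 s5=0 s0=0 clk=1
t9.Δ0 s1=0 s2=0 s3=1 s4=1 s5=0 s0=0 clk=1
t9.Δ1 s1=0 s2=0 s3=1 s4=1 s5=0 s0=0 clk=0
t10.Δ0 s1=0 s2=0 s3=1 s4=1 s5=0 s0=0 clk=0
t10.Δ1 s1=0 s2=0 s3=1 s4=1 s5=0 s0=0 clk=1
t10.Δ2 s1=0 s2=0 s3=0 s4=1 s5=0 s0=0 clk=1
t10.Δ3 s1=1 s2=0 s3=0 s4=1 s5=0 s0=0 clk=1
t11.Δ0 s1=1 s2=0 s3=0 s4=1 s5=0 s0=0 clk=1
t11.Δ1 s1=1 s2=0 s3=0 s4=1 s5=0 s0=0 clk=0
t12.Δ0 s1=1 s2=0 s3=0 s4=1 s5=0 s0=0 clk=0
t12.Δ1 s1=1 s2=0 s3=0 s4=1 s5=0 s0=0 clk=1
t12.Δ2 s1=1 s2=0 s3=1 s4=0 s5=0 s0=0 clk=1
t13.Δ0 s1=1 s2=0 s3=1 s4=0 s5=0 s0=0 clk=1
t13.Δ1 s1=1 s2=0 s3=1 s4=0 s5=0 s0=0 clk=0

2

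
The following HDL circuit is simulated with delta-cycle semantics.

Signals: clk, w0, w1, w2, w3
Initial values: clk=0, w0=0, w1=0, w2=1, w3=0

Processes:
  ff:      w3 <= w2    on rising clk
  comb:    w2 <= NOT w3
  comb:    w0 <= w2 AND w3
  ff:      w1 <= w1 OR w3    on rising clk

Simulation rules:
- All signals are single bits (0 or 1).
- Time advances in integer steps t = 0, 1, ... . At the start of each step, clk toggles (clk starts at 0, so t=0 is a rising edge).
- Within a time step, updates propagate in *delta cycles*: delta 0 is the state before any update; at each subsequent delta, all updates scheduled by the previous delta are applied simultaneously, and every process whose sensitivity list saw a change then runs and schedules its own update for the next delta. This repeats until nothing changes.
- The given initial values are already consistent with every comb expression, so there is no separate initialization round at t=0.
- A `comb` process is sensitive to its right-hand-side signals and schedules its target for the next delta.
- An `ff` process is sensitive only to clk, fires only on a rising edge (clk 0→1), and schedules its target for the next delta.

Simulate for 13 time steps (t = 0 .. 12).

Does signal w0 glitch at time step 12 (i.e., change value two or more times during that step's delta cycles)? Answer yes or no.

yes

t0.Δ0 w3=0 clk=0 w1=0 w2=1 w0=0
t0.Δ1 w3=0 clk=1 w1=0 w2=1 w0=0
t0.Δ2 w3=1 clk=1 w1=0 w2=1 w0=0
t0.Δ3 w3=1 clk=1 w1=0 w2=0 w0=1
t0.Δ4 w3=1 clk=1 w1=0 w2=0 w0=0
t1.Δ0 w3=1 clk=1 w1=0 w2=0 w0=0
t1.Δ1 w3=1 clk=0 w1=0 w2=0 w0=0
t2.Δ0 w3=1 clk=0 w1=0 w2=0 w0=0
t2.Δ1 w3=1 clk=1 w1=0 w2=0 w0=0
t2.Δ2 w3=0 clk=1 w1=1 w2=0 w0=0
t2.Δ3 w3=0 clk=1 w1=1 w2=1 w0=0
t3.Δ0 w3=0 clk=1 w1=1 w2=1 w0=0
t3.Δ1 w3=0 clk=0 w1=1 w2=1 w0=0
t4.Δ0 w3=0 clk=0 w1=1 w2=1 w0=0
t4.Δ1 w3=0 clk=1 w1=1 w2=1 w0=0
t4.Δ2 w3=1 clk=1 w1=1 w2=1 w0=0
t4.Δ3 w3=1 clk=1 w1=1 w2=0 w0=1
t4.Δ4 w3=1 clk=1 w1=1 w2=0 w0=0
t5.Δ0 w3=1 clk=1 w1=1 w2=0 w0=0
t5.Δ1 w3=1 clk=0 w1=1 w2=0 w0=0
t6.Δ0 w3=1 clk=0 w1=1 w2=0 w0=0
t6.Δ1 w3=1 clk=1 w1=1 w2=0 w0=0
t6.Δ2 w3=0 clk=1 w1=1 w2=0 w0=0
t6.Δ3 w3=0 clk=1 w1=1 w2=1 w0=0
t7.Δ0 w3=0 clk=1 w1=1 w2=1 w0=0
t7.Δ1 w3=0 clk=0 w1=1 w2=1 w0=0
t8.Δ0 w3=0 clk=0 w1=1 w2=1 w0=0
t8.Δ1 w3=0 clk=1 w1=1 w2=1 w0=0
t8.Δ2 w3=1 clk=1 w1=1 w2=1 w0=0
t8.Δ3 w3=1 clk=1 w1=1 w2=0 w0=1
t8.Δ4 w3=1 clk=1 w1=1 w2=0 w0=0
t9.Δ0 w3=1 clk=1 w1=1 w2=0 w0=0
t9.Δ1 w3=1 clk=0 w1=1 w2=0 w0=0
t10.Δ0 w3=1 clk=0 w1=1 w2=0 w0=0
t10.Δ1 w3=1 clk=1 w1=1 w2=0 w0=0
t10.Δ2 w3=0 clk=1 w1=1 w2=0 w0=0
t10.Δ3 w3=0 clk=1 w1=1 w2=1 w0=0
t11.Δ0 w3=0 clk=1 w1=1 w2=1 w0=0
t11.Δ1 w3=0 clk=0 w1=1 w2=1 w0=0
t12.Δ0 w3=0 clk=0 w1=1 w2=1 w0=0
t12.Δ1 w3=0 clk=1 w1=1 w2=1 w0=0
t12.Δ2 w3=1 clk=1 w1=1 w2=1 w0=0
t12.Δ3 w3=1 clk=1 w1=1 w2=0 w0=1
t12.Δ4 w3=1 clk=1 w1=1 w2=0 w0=0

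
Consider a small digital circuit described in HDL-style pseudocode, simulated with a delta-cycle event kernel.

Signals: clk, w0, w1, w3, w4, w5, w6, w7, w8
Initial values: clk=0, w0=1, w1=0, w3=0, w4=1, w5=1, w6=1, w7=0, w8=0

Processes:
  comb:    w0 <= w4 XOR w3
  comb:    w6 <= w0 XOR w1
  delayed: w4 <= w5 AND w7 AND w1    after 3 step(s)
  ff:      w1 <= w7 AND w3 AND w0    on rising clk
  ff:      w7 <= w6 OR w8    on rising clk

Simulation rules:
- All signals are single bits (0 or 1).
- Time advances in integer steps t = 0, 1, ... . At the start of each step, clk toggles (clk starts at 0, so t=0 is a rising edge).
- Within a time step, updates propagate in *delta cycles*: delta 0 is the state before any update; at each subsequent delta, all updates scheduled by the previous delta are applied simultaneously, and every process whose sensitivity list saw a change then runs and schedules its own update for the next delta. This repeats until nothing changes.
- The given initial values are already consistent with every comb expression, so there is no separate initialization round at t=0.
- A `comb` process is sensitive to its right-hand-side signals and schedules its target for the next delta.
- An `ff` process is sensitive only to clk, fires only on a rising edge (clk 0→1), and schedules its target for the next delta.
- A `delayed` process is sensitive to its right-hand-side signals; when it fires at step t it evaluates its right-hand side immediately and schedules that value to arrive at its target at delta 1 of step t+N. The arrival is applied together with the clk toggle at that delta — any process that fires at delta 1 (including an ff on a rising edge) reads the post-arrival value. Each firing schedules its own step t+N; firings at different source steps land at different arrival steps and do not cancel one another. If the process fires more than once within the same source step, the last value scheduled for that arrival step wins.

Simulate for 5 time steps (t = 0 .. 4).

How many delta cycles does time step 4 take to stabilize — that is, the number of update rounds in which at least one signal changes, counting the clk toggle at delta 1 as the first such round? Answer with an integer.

2

[bits: w1,clk,w3,w8,w6,w0,w7,w4,w5]
t=0: Δ0=000011011 Δ1=010011011 Δ2=010011111 | 2Δ
t=1: Δ0=010011111 Δ1=000011111 | 1Δ
t=2: Δ0=000011111 Δ1=010011111 | 1Δ
t=3: Δ0=010011111 Δ1=000011101 Δ2=000010101 Δ3=000000101 | 3Δ
t=4: Δ0=000000101 Δ1=010000101 Δ2=010000001 | 2Δ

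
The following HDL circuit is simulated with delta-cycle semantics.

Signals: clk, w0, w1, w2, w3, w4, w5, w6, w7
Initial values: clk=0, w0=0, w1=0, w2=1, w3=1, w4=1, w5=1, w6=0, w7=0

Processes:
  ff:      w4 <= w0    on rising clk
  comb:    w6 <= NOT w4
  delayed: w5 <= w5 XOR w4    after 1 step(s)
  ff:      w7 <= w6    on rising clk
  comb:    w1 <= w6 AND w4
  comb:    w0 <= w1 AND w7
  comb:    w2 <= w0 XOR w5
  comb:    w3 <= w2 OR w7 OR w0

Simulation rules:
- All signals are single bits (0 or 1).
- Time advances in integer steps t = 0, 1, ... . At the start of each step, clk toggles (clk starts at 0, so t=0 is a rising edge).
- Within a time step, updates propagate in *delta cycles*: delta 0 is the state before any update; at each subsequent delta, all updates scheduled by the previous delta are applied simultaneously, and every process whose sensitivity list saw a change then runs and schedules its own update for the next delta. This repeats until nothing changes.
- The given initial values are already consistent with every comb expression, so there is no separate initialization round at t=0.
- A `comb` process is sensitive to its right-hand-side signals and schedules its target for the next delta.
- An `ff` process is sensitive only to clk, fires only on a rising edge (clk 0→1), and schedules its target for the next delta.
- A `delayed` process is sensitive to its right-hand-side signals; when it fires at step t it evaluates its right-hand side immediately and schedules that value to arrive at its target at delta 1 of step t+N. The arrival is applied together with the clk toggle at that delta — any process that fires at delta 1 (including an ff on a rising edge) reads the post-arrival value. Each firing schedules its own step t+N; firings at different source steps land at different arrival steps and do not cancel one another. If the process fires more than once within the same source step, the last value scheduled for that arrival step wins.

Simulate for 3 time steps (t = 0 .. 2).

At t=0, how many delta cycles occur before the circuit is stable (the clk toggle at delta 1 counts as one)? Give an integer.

[bits: w7,w2,w5,w0,w6,clk,w3,w1,w4]
t=0: Δ0=011000101 Δ1=011001101 Δ2=011001100 Δ3=011011100 | 3Δ
t=1: Δ0=011011100 Δ1=011010100 | 1Δ
t=2: Δ0=011010100 Δ1=011011100 Δ2=111011100 | 2Δ

3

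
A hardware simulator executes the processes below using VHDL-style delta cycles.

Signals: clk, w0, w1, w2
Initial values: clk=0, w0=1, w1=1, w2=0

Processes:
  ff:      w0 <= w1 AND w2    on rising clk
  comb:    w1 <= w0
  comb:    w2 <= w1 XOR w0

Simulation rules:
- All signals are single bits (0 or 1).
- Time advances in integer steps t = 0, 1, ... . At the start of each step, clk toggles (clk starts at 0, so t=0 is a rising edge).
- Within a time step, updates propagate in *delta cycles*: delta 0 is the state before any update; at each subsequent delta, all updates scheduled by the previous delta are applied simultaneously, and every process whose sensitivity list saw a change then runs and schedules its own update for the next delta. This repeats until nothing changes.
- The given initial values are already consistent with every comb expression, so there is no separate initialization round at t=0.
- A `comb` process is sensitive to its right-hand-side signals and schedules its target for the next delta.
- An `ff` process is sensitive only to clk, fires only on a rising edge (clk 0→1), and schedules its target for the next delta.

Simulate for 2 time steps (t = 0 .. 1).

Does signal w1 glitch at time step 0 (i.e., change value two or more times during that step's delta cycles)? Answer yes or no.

no

t0.Δ0 w2=0 clk=0 w1=1 w0=1
t0.Δ1 w2=0 clk=1 w1=1 w0=1
t0.Δ2 w2=0 clk=1 w1=1 w0=0
t0.Δ3 w2=1 clk=1 w1=0 w0=0
t0.Δ4 w2=0 clk=1 w1=0 w0=0
t1.Δ0 w2=0 clk=1 w1=0 w0=0
t1.Δ1 w2=0 clk=0 w1=0 w0=0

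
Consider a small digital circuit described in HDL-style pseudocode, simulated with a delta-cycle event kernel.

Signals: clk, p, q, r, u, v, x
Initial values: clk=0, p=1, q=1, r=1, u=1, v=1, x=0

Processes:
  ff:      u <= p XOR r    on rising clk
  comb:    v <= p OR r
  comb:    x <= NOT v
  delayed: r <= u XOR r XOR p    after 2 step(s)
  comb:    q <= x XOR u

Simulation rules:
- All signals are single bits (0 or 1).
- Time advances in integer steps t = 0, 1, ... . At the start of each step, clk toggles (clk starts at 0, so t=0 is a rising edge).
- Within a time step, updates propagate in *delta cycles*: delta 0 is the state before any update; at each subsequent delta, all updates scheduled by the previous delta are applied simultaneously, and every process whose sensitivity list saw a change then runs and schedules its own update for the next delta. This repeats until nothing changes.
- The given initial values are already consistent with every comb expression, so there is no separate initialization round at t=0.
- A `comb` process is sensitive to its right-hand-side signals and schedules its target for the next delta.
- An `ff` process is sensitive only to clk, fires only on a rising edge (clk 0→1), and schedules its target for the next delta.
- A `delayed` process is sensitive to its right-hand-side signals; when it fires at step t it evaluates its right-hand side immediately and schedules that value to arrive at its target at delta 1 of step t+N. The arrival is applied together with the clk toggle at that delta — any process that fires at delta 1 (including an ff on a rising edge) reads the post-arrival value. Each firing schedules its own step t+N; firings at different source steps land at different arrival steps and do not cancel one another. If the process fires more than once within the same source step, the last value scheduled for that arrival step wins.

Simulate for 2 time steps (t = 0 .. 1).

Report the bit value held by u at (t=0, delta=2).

0

t=0 Δ0: v=1 u=1 q=1 clk=0 p=1 r=1 x=0
  Δ1: clk:0→1
  Δ2: u:1→0
  Δ3: q:1→0
  (3Δ to stable)
t=1 Δ0: v=1 u=0 q=0 clk=1 p=1 r=1 x=0
  Δ1: clk:1→0
  (1Δ to stable)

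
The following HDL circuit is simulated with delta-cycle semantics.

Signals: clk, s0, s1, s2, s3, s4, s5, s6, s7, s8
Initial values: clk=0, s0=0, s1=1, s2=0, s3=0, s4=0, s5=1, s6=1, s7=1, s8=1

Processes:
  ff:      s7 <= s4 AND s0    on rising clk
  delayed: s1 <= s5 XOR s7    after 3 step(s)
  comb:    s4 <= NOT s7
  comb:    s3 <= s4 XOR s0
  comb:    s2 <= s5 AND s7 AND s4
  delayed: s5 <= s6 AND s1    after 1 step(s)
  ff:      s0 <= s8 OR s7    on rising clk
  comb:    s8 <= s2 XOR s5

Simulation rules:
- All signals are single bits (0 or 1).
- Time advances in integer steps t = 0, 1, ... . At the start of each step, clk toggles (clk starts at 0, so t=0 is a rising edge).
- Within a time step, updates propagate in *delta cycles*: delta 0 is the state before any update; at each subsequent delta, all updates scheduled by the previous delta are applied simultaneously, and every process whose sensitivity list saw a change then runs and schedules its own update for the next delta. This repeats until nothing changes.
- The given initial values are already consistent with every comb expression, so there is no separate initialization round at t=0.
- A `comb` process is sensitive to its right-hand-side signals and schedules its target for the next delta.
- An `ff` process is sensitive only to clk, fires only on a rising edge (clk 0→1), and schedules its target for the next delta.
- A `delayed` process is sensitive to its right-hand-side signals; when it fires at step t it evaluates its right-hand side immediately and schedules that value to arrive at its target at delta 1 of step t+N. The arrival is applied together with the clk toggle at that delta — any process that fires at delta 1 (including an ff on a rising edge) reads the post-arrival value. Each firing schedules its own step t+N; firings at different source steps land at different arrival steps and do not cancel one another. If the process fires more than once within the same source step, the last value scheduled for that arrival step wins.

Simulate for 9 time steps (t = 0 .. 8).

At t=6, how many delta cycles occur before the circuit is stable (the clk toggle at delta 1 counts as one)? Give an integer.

4

[bits: s3,s4,s0,clk,s8,s2,s1,s7,s5,s6]
t=0: Δ0=0000101111 Δ1=0001101111 Δ2=0011101011 Δ3=1111101011 Δ4=0111101011 | 4Δ
t=1: Δ0=0111101011 Δ1=0110101011 | 1Δ
t=2: Δ0=0110101011 Δ1=0111101011 Δ2=0111101111 Δ3=0011111111 Δ4=1011001111 Δ5=1011101111 | 5Δ
t=3: Δ0=1011101111 Δ1=1010101111 | 1Δ
t=4: Δ0=1010101111 Δ1=1011101111 Δ2=1011101011 Δ3=1111101011 Δ4=0111101011 | 4Δ
t=5: Δ0=0111101011 Δ1=0110100011 | 1Δ
t=6: Δ0=0110100011 Δ1=0111100001 Δ2=0111000101 Δ3=0011000101 Δ4=1011000101 | 4Δ
t=7: Δ0=1011000101 Δ1=1010001101 | 1Δ
t=8: Δ0=1010001101 Δ1=1011001111 Δ2=1011101011 Δ3=1111101011 Δ4=0111101011 | 4Δ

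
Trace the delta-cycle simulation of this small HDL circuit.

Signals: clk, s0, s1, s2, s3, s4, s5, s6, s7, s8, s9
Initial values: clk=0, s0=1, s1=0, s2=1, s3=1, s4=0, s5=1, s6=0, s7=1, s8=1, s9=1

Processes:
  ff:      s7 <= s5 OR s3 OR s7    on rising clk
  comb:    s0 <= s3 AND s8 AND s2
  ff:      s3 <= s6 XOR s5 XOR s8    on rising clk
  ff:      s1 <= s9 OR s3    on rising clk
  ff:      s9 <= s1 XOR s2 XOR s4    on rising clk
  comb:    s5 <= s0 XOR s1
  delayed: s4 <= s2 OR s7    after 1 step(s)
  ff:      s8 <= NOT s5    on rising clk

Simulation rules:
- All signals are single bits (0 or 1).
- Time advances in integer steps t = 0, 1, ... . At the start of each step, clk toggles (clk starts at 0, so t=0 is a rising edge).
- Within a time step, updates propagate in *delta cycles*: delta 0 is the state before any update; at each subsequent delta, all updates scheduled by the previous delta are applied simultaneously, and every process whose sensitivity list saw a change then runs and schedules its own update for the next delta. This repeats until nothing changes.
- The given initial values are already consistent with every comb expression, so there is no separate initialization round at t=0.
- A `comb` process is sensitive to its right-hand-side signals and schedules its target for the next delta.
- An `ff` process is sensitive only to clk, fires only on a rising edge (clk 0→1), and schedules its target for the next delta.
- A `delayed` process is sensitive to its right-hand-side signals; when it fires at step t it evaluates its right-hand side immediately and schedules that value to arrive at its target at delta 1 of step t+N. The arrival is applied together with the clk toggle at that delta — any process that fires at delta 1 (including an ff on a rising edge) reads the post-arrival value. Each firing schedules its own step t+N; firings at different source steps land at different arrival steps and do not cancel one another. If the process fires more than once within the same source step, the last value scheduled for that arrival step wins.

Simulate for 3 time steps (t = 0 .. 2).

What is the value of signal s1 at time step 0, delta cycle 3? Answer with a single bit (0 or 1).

t0.Δ0 s3=1 s6=0 s0=1 s8=1 s4=0 s5=1 s9=1 s2=1 s1=0 clk=0 s7=1
t0.Δ1 s3=1 s6=0 s0=1 s8=1 s4=0 s5=1 s9=1 s2=1 s1=0 clk=1 s7=1
t0.Δ2 s3=0 s6=0 s0=1 s8=0 s4=0 s5=1 s9=1 s2=1 s1=1 clk=1 s7=1
t0.Δ3 s3=0 s6=0 s0=0 s8=0 s4=0 s5=0 s9=1 s2=1 s1=1 clk=1 s7=1
t0.Δ4 s3=0 s6=0 s0=0 s8=0 s4=0 s5=1 s9=1 s2=1 s1=1 clk=1 s7=1
t1.Δ0 s3=0 s6=0 s0=0 s8=0 s4=0 s5=1 s9=1 s2=1 s1=1 clk=1 s7=1
t1.Δ1 s3=0 s6=0 s0=0 s8=0 s4=0 s5=1 s9=1 s2=1 s1=1 clk=0 s7=1
t2.Δ0 s3=0 s6=0 s0=0 s8=0 s4=0 s5=1 s9=1 s2=1 s1=1 clk=0 s7=1
t2.Δ1 s3=0 s6=0 s0=0 s8=0 s4=0 s5=1 s9=1 s2=1 s1=1 clk=1 s7=1
t2.Δ2 s3=1 s6=0 s0=0 s8=0 s4=0 s5=1 s9=0 s2=1 s1=1 clk=1 s7=1

1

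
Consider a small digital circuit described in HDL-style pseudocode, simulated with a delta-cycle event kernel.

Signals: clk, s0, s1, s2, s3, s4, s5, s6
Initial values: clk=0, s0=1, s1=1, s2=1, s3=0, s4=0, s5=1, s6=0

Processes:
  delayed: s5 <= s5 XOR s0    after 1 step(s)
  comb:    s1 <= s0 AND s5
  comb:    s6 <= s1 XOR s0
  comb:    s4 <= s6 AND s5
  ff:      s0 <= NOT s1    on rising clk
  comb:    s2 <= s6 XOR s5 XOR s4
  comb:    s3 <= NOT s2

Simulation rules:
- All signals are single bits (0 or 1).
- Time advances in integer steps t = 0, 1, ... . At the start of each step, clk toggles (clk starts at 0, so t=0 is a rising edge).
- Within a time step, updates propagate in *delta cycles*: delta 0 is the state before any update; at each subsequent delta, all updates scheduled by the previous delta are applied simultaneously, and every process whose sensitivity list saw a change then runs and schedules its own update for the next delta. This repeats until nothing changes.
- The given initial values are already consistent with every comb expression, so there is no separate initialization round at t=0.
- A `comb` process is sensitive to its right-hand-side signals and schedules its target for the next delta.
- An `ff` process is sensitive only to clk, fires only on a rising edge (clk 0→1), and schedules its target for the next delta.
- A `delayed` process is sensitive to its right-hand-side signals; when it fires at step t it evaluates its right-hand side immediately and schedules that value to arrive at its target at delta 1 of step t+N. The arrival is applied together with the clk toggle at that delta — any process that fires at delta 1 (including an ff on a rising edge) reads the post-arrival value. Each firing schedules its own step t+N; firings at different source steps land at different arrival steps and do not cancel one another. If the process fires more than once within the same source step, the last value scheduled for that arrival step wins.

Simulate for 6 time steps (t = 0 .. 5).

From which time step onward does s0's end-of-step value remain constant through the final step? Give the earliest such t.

2

[bits: s4,s6,s3,s0,s5,clk,s1,s2]
t=0: Δ0=00011011 Δ1=00011111 Δ2=00001111 Δ3=01001101 Δ4=10001100 Δ5=00101100 Δ6=00101101 Δ7=00001101 | 7Δ
t=1: Δ0=00001101 Δ1=00001001 | 1Δ
t=2: Δ0=00001001 Δ1=00001101 Δ2=00011101 Δ3=01011111 Δ4=10011110 Δ5=00111110 Δ6=00111111 Δ7=00011111 | 7Δ
t=3: Δ0=00011111 Δ1=00010011 Δ2=00010000 Δ3=01110000 Δ4=01110001 Δ5=01010001 | 5Δ
t=4: Δ0=01010001 Δ1=01011101 Δ2=11011110 Δ3=10111111 Δ4=00011110 Δ5=00111111 Δ6=00011111 | 6Δ
t=5: Δ0=00011111 Δ1=00010011 Δ2=00010000 Δ3=01110000 Δ4=01110001 Δ5=01010001 | 5Δ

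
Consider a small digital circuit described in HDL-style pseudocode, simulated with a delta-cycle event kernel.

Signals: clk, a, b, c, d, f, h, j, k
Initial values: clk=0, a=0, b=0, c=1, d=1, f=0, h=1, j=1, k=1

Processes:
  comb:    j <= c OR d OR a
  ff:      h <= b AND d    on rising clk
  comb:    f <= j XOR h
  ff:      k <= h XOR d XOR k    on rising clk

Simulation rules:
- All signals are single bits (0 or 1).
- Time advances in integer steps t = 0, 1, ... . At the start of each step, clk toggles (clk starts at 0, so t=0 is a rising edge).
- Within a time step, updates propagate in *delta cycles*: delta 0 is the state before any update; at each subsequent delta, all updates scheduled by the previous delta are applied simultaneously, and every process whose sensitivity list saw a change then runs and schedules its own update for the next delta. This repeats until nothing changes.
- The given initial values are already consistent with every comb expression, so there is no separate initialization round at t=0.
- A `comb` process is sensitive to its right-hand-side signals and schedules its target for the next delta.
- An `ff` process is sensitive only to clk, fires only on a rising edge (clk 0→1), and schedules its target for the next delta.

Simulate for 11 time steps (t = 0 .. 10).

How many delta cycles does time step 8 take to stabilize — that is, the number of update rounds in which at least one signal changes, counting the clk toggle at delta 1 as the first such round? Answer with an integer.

2

t=0 Δ0: k=1 f=0 j=1 d=1 clk=0 a=0 h=1 b=0 c=1
  Δ1: clk:0→1
  Δ2: h:1→0
  Δ3: f:0→1
  (3Δ to stable)
t=1 Δ0: k=1 f=1 j=1 d=1 clk=1 a=0 h=0 b=0 c=1
  Δ1: clk:1→0
  (1Δ to stable)
t=2 Δ0: k=1 f=1 j=1 d=1 clk=0 a=0 h=0 b=0 c=1
  Δ1: clk:0→1
  Δ2: k:1→0
  (2Δ to stable)
t=3 Δ0: k=0 f=1 j=1 d=1 clk=1 a=0 h=0 b=0 c=1
  Δ1: clk:1→0
  (1Δ to stable)
t=4 Δ0: k=0 f=1 j=1 d=1 clk=0 a=0 h=0 b=0 c=1
  Δ1: clk:0→1
  Δ2: k:0→1
  (2Δ to stable)
t=5 Δ0: k=1 f=1 j=1 d=1 clk=1 a=0 h=0 b=0 c=1
  Δ1: clk:1→0
  (1Δ to stable)
t=6 Δ0: k=1 f=1 j=1 d=1 clk=0 a=0 h=0 b=0 c=1
  Δ1: clk:0→1
  Δ2: k:1→0
  (2Δ to stable)
t=7 Δ0: k=0 f=1 j=1 d=1 clk=1 a=0 h=0 b=0 c=1
  Δ1: clk:1→0
  (1Δ to stable)
t=8 Δ0: k=0 f=1 j=1 d=1 clk=0 a=0 h=0 b=0 c=1
  Δ1: clk:0→1
  Δ2: k:0→1
  (2Δ to stable)
t=9 Δ0: k=1 f=1 j=1 d=1 clk=1 a=0 h=0 b=0 c=1
  Δ1: clk:1→0
  (1Δ to stable)
t=10 Δ0: k=1 f=1 j=1 d=1 clk=0 a=0 h=0 b=0 c=1
  Δ1: clk:0→1
  Δ2: k:1→0
  (2Δ to stable)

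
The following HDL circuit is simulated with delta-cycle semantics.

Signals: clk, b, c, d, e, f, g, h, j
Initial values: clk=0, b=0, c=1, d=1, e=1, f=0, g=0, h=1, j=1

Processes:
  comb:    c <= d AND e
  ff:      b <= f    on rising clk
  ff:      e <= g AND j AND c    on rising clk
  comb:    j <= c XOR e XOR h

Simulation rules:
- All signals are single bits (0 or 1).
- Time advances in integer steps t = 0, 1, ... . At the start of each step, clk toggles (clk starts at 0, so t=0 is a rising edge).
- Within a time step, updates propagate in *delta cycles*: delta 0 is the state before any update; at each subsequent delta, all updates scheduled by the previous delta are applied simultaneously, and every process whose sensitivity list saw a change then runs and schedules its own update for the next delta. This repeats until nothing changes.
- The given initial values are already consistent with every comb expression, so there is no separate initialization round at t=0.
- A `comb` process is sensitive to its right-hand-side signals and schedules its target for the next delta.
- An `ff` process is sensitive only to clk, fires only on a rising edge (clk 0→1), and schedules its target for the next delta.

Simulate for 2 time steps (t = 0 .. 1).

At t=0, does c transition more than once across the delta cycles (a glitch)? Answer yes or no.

[bits: d,h,j,f,e,c,g,clk,b]
t=0: Δ0=111011000 Δ1=111011010 Δ2=111001010 Δ3=110000010 Δ4=111000010 | 4Δ
t=1: Δ0=111000010 Δ1=111000000 | 1Δ

no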